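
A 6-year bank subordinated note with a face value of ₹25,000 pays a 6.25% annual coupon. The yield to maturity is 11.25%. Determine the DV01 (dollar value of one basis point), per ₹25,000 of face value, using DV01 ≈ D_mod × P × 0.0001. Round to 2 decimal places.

₹8.99

Periodic yield y = 0.1125.
  t   CF        PV=CF/(1+0.1125)^t    t·PV
  1     1,562.50     1,404.4944     1,404.4944
  2     1,562.50     1,262.4669     2,524.9337
  3     1,562.50     1,134.8017     3,404.4050
  4     1,562.50     1,020.0464     4,080.1858
  5     1,562.50       916.8957     4,584.4784
  6    26,562.50    14,010.9902    84,065.9412
  Σ                 19,749.6952   100,064.4386
P = 19,749.6952; D_Mac = 5.06663 yrs; D_mod = 4.55428 yrs.
DV01 ≈ 4.55428 × 19,749.6952 × 0.0001 = 8.994556.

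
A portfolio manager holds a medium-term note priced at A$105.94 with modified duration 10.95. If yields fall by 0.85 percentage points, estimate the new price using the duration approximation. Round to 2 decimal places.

A$115.80

Duration approximation: ΔP/P ≈ -D_mod · Δy = -10.95 × (-0.0085) = +0.093075.
New price ≈ 105.94 × (1 + 0.093075) = 115.8003655.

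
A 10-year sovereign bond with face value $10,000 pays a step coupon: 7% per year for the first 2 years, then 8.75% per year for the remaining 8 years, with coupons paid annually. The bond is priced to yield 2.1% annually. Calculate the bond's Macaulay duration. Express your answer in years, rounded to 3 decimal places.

7.844 years

Periodic yield y = 0.021. Discount each cash flow and weight by its year:
  t   CF        PV=CF/(1+0.021)^t    t·PV
  1       700.00       685.6024       685.6024
  2       700.00       671.5008     1,343.0017
  3       875.00       822.1117     2,466.3351
  4       875.00       805.2024     3,220.8098
  5       875.00       788.6410     3,943.2049
  6       875.00       772.4202     4,634.5210
  7       875.00       756.5330     5,295.7308
  8       875.00       740.9725     5,927.7804
  9       875.00       725.7322     6,531.5895
  10   10,875.00     8,834.2939    88,342.9393
  Σ                 15,603.0101   122,391.5147
Price P = Σ PV = 15,603.0101.
Macaulay duration = Σ(t·PV) / P = 122,391.5147 / 15,603.0101 = 7.84410 years.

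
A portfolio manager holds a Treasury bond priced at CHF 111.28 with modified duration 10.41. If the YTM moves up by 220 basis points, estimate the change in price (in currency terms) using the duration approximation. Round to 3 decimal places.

-CHF 25.485

Duration approximation: ΔP/P ≈ -D_mod · Δy = -10.41 × (+0.022) = -0.229020.
ΔP ≈ 111.28 × (-0.229020) = -25.4853456.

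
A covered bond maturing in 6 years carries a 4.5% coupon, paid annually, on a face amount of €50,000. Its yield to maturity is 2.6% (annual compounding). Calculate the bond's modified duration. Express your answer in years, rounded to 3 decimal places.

5.287 years

Periodic yield y = 0.026. First find Macaulay duration:
  t   CF        PV=CF/(1+0.026)^t    t·PV
  1     2,250.00     2,192.9825     2,192.9825
  2     2,250.00     2,137.4098     4,274.8196
  3     2,250.00     2,083.2454     6,249.7363
  4     2,250.00     2,030.4536     8,121.8145
  5     2,250.00     1,978.9996     9,894.9982
  6    52,250.00    44,792.1728   268,753.0369
  Σ                 55,215.2638   299,487.3879
P = 55,215.2638; Macaulay duration = 299,487.3879 / 55,215.2638 = 5.42400 years.
Modified duration = D_Mac / (1 + y) = 5.42400 / 1.026 = 5.28655 years.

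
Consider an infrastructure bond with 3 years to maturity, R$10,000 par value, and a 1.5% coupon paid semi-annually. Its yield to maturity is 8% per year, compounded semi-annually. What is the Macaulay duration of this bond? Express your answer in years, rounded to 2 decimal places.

2.94 years

Periodic yield y = 0.04. Discount each cash flow and weight by its period:
  t   CF        PV=CF/(1+0.04)^t    t·PV
  1        75.00        72.1154        72.1154
  2        75.00        69.3417       138.6834
  3        75.00        66.6747       200.0242
  4        75.00        64.1103       256.4413
  5        75.00        61.6445       308.2227
  6    10,075.00     7,962.4188    47,774.5131
  Σ                  8,296.3055    48,750.0000
Price P = Σ PV = 8,296.3055.
Macaulay duration = Σ(t·PV) / P = 48,750.0000 / 8,296.3055 = 5.87611 half-year periods.
In years: 5.87611 / 2 = 2.93805 years.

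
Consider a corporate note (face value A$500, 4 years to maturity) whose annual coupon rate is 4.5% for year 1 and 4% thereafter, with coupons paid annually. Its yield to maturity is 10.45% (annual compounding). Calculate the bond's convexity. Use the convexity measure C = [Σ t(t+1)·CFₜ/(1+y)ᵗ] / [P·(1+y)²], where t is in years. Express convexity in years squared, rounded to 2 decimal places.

14.93

With y = 0.1045:
  t   CF        PV=CF/(1+0.1045)^t    t·PV        t(t+1)·PV
  1        22.50        20.3712        20.3712          40.7424
  2        20.00        16.3945        32.7890          98.3671
  3        20.00        14.8434        44.5301         178.1206
  4       520.00       349.4141     1,397.6565       6,988.2826
  Σ                    401.0232     1,495.3469       7,305.5127
P = 401.0232.
Convexity = Σ t(t+1)·PV / [P·(1+y)²] = 7,305.5127 / (401.0232 × 1.219920) = 14.93309.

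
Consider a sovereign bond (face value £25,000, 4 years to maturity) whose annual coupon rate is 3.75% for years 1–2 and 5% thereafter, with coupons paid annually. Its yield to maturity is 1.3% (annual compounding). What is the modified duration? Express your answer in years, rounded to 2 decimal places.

Periodic yield y = 0.013. First find Macaulay duration:
  t   CF        PV=CF/(1+0.013)^t    t·PV
  1       937.50       925.4689       925.4689
  2       937.50       913.5922     1,827.1844
  3     1,250.00     1,202.4906     3,607.4717
  4    26,250.00    24,928.2348    99,712.9391
  Σ                 27,969.7865   106,073.0641
P = 27,969.7865; Macaulay duration = 106,073.0641 / 27,969.7865 = 3.79242 years.
Modified duration = D_Mac / (1 + y) = 3.79242 / 1.013 = 3.74375 years.

3.74 years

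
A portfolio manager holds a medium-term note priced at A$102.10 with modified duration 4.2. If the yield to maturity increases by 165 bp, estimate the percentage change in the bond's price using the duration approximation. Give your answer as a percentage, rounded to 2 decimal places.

Duration approximation: ΔP/P ≈ -D_mod · Δy = -4.2 × (+0.0165) = -0.069300.
As a percentage: -6.9300%.

-6.93%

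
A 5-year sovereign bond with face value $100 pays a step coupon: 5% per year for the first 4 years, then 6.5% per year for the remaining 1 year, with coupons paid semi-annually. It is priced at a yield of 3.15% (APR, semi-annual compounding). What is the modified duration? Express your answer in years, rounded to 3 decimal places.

4.443 years

Periodic yield y = 0.01575. First find Macaulay duration:
  t   CF        PV=CF/(1+0.01575)^t    t·PV
  1         2.50         2.4612         2.4612
  2         2.50         2.4231         4.8461
  3         2.50         2.3855         7.1565
  4         2.50         2.3485         9.3940
  5         2.50         2.3121        11.5605
  6         2.50         2.2762        13.6575
  7         2.50         2.2410        15.6867
  8         2.50         2.2062        17.6496
  9         3.25         2.8236        25.4123
  10      103.25        88.3124       883.1241
  Σ                    109.7898       990.9486
P = 109.7898; Macaulay duration = 990.9486 / 109.7898 = 9.02587 half-year periods = 4.51293 years.
Modified duration = D_Mac / (1 + y) = 4.51293 / 1.01575 = 4.44296 years.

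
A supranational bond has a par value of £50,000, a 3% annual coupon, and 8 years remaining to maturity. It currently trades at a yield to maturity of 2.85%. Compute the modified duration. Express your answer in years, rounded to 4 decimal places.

7.0346 years

Periodic yield y = 0.0285. First find Macaulay duration:
  t   CF        PV=CF/(1+0.0285)^t    t·PV
  1     1,500.00     1,458.4346     1,458.4346
  2     1,500.00     1,418.0210     2,836.0420
  3     1,500.00     1,378.7273     4,136.1819
  4     1,500.00     1,340.5224     5,362.0896
  5     1,500.00     1,303.3762     6,516.8809
  6     1,500.00     1,267.2593     7,603.5557
  7     1,500.00     1,232.1432     8,625.0024
  8    51,500.00    41,131.3402   329,050.7218
  Σ                 50,529.8242   365,588.9089
P = 50,529.8242; Macaulay duration = 365,588.9089 / 50,529.8242 = 7.23511 years.
Modified duration = D_Mac / (1 + y) = 7.23511 / 1.0285 = 7.03462 years.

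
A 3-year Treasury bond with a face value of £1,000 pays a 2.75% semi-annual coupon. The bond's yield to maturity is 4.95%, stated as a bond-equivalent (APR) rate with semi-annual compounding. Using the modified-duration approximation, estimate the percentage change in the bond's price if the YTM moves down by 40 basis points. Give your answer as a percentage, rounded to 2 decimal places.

+1.13%

Periodic yield y = 0.02475. Modified duration first:
  t   CF        PV=CF/(1+0.02475)^t    t·PV
  1        13.75        13.4179        13.4179
  2        13.75        13.0938        26.1877
  3        13.75        12.7776        38.3328
  4        13.75        12.4690        49.8759
  5        13.75        12.1678        60.8391
  6     1,013.75       875.4338     5,252.6027
  Σ                    939.3599     5,441.2561
P = 939.3599; D_Mac = 5.79251 half-year periods = 2.89626 yrs; D_mod = 2.89626/(1+0.02475) = 2.82631 yrs.
ΔP/P ≈ -D_mod · Δy = -2.82631 × (-0.004) = +0.011305 = +1.1305%.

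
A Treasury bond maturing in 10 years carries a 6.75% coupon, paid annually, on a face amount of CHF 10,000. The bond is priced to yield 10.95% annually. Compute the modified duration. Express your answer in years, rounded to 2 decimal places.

6.46 years

Periodic yield y = 0.1095. First find Macaulay duration:
  t   CF        PV=CF/(1+0.1095)^t    t·PV
  1       675.00       608.3822       608.3822
  2       675.00       548.3390     1,096.6781
  3       675.00       494.2217     1,482.6652
  4       675.00       445.4455     1,781.7819
  5       675.00       401.4831     2,007.4154
  6       675.00       361.8595     2,171.1568
  7       675.00       326.1464     2,283.0250
  8       675.00       293.9580     2,351.6642
  9       675.00       264.9464     2,384.5175
  10   10,675.00     3,776.5463    37,765.4634
  Σ                  7,521.3281    53,932.7496
P = 7,521.3281; Macaulay duration = 53,932.7496 / 7,521.3281 = 7.17064 years.
Modified duration = D_Mac / (1 + y) = 7.17064 / 1.1095 = 6.46295 years.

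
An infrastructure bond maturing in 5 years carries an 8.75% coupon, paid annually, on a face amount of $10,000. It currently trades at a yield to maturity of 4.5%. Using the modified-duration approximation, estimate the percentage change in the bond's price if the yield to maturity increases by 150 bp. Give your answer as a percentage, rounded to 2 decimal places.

-6.21%

Periodic yield y = 0.045. Modified duration first:
  t   CF        PV=CF/(1+0.045)^t    t·PV
  1       875.00       837.3206       837.3206
  2       875.00       801.2637     1,602.5274
  3       875.00       766.7595     2,300.2786
  4       875.00       733.7412     2,934.9647
  5    10,875.00     8,726.6551    43,633.2757
  Σ                 11,865.7401    51,308.3669
P = 11,865.7401; D_Mac = 4.32408 yrs; D_mod = 4.32408/(1+0.045) = 4.13787 yrs.
ΔP/P ≈ -D_mod · Δy = -4.13787 × (+0.015) = -0.062068 = -6.2068%.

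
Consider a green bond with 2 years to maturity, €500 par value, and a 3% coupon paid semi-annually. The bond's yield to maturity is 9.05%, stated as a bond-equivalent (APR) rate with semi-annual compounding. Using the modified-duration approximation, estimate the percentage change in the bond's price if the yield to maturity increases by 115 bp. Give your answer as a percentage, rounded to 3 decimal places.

-2.149%

Periodic yield y = 0.04525. Modified duration first:
  t   CF        PV=CF/(1+0.04525)^t    t·PV
  1         7.50         7.1753         7.1753
  2         7.50         6.8647        13.7294
  3         7.50         6.5675        19.7025
  4       507.50       425.1629     1,700.6515
  Σ                    445.7704     1,741.2588
P = 445.7704; D_Mac = 3.90618 half-year periods = 1.95309 yrs; D_mod = 1.95309/(1+0.04525) = 1.86854 yrs.
ΔP/P ≈ -D_mod · Δy = -1.86854 × (+0.0115) = -0.021488 = -2.1488%.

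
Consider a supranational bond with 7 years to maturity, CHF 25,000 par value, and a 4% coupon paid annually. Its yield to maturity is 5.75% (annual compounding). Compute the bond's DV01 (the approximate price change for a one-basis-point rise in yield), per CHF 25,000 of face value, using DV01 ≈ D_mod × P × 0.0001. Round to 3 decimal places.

Periodic yield y = 0.0575.
  t   CF        PV=CF/(1+0.0575)^t    t·PV
  1     1,000.00       945.6265       945.6265
  2     1,000.00       894.2094     1,788.4189
  3     1,000.00       845.5881     2,536.7644
  4     1,000.00       799.6105     3,198.4421
  5     1,000.00       756.1329     3,780.6644
  6     1,000.00       715.0193     4,290.1156
  7    26,000.00    17,579.6699   123,057.6892
  Σ                 22,535.8566   139,597.7209
P = 22,535.8566; D_Mac = 6.19447 yrs; D_mod = 5.85766 yrs.
DV01 ≈ 5.85766 × 22,535.8566 × 0.0001 = 13.200730.

CHF 13.201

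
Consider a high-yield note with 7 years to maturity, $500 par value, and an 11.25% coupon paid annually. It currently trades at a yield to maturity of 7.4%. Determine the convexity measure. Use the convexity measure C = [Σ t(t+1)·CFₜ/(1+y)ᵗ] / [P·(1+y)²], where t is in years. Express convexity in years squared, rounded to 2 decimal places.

With y = 0.074:
  t   CF        PV=CF/(1+0.074)^t    t·PV        t(t+1)·PV
  1        56.25        52.3743        52.3743         104.7486
  2        56.25        48.7656        97.5313         292.5939
  3        56.25        45.4056       136.2169         544.8675
  4        56.25        42.2771       169.1085         845.5424
  5        56.25        39.3642       196.8209       1,180.9252
  6        56.25        36.6519       219.9116       1,539.3810
  7       556.25       337.4738     2,362.3166      18,898.5325
  Σ                    602.3126     3,234.2800      23,406.5911
P = 602.3126.
Convexity = Σ t(t+1)·PV / [P·(1+y)²] = 23,406.5911 / (602.3126 × 1.153476) = 33.69052.

33.69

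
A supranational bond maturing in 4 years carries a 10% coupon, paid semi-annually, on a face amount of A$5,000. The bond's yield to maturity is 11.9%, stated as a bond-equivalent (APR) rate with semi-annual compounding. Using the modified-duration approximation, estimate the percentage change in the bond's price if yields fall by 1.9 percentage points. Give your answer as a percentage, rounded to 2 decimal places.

+6.05%

Periodic yield y = 0.0595. Modified duration first:
  t   CF        PV=CF/(1+0.0595)^t    t·PV
  1       250.00       235.9604       235.9604
  2       250.00       222.7092       445.4183
  3       250.00       210.2021       630.6064
  4       250.00       198.3975       793.5899
  5       250.00       187.2558       936.2788
  6       250.00       176.7398     1,060.4385
  7       250.00       166.8143     1,167.7001
  8     5,250.00     3,306.3712    26,450.9699
  Σ                  4,704.4502    31,720.9624
P = 4,704.4502; D_Mac = 6.74276 half-year periods = 3.37138 yrs; D_mod = 3.37138/(1+0.0595) = 3.18205 yrs.
ΔP/P ≈ -D_mod · Δy = -3.18205 × (-0.019) = +0.060459 = +6.0459%.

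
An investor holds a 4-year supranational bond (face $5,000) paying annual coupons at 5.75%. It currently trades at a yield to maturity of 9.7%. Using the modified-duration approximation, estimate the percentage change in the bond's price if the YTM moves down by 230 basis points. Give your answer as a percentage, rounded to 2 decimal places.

Periodic yield y = 0.097. Modified duration first:
  t   CF        PV=CF/(1+0.097)^t    t·PV
  1       287.50       262.0784       262.0784
  2       287.50       238.9046       477.8093
  3       287.50       217.7800       653.3400
  4     5,287.50     3,651.1012    14,604.4048
  Σ                  4,369.8642    15,997.6324
P = 4,369.8642; D_Mac = 3.66090 yrs; D_mod = 3.66090/(1+0.097) = 3.33719 yrs.
ΔP/P ≈ -D_mod · Δy = -3.33719 × (-0.023) = +0.076755 = +7.6755%.

+7.68%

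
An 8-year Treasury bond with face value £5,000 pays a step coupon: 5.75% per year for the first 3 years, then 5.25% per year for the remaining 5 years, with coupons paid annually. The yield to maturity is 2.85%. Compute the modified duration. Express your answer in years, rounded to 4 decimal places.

6.5971 years

Periodic yield y = 0.0285. First find Macaulay duration:
  t   CF        PV=CF/(1+0.0285)^t    t·PV
  1       287.50       279.5333       279.5333
  2       287.50       271.7874       543.5747
  3       287.50       264.2561       792.7682
  4       262.50       234.5914       938.3657
  5       262.50       228.0908     1,140.4542
  6       262.50       221.7704     1,330.6223
  7       262.50       215.6251     1,509.3754
  8     5,262.50     4,202.9840    33,623.8723
  Σ                  5,918.6385    40,158.5660
P = 5,918.6385; Macaulay duration = 40,158.5660 / 5,918.6385 = 6.78510 years.
Modified duration = D_Mac / (1 + y) = 6.78510 / 1.0285 = 6.59709 years.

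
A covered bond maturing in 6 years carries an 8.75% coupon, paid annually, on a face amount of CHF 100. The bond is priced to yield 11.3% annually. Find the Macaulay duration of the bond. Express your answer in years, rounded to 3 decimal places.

Periodic yield y = 0.113. Discount each cash flow and weight by its year:
  t   CF        PV=CF/(1+0.113)^t    t·PV
  1         8.75         7.8616         7.8616
  2         8.75         7.0635        14.1269
  3         8.75         6.3463        19.0390
  4         8.75         5.7020        22.8080
  5         8.75         5.1231        25.6155
  6       108.75        57.2082       343.2492
  Σ                     89.3047       432.7002
Price P = Σ PV = 89.3047.
Macaulay duration = Σ(t·PV) / P = 432.7002 / 89.3047 = 4.84521 years.

4.845 years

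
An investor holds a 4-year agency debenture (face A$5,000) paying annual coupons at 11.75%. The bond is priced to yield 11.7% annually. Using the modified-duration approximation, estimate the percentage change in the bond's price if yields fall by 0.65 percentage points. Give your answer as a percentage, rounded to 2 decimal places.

Periodic yield y = 0.117. Modified duration first:
  t   CF        PV=CF/(1+0.117)^t    t·PV
  1       587.50       525.9624       525.9624
  2       587.50       470.8705       941.7411
  3       587.50       421.5493     1,264.6478
  4     5,587.50     3,589.2594    14,357.0375
  Σ                  5,007.6416    17,089.3888
P = 5,007.6416; D_Mac = 3.41266 yrs; D_mod = 3.41266/(1+0.117) = 3.05520 yrs.
ΔP/P ≈ -D_mod · Δy = -3.05520 × (-0.0065) = +0.019859 = +1.9859%.

+1.99%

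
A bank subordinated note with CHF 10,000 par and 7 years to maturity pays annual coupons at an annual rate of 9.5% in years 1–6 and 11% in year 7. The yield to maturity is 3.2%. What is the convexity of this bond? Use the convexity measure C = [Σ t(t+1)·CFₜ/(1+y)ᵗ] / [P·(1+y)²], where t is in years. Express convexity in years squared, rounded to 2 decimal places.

With y = 0.032:
  t   CF        PV=CF/(1+0.032)^t    t·PV        t(t+1)·PV
  1       950.00       920.5426       920.5426       1,841.0853
  2       950.00       891.9987     1,783.9974       5,351.9921
  3       950.00       864.3398     2,593.0194      10,372.0777
  4       950.00       837.5386     3,350.1543      16,750.7714
  5       950.00       811.5684     4,057.8419      24,347.0515
  6       950.00       786.4035     4,718.4208      33,028.9458
  7    11,100.00     8,903.5889    62,325.1221     498,600.9765
  Σ                 14,015.9804    79,749.0985     590,292.9001
P = 14,015.9804.
Convexity = Σ t(t+1)·PV / [P·(1+y)²] = 590,292.9001 / (14,015.9804 × 1.065024) = 39.54437.

39.54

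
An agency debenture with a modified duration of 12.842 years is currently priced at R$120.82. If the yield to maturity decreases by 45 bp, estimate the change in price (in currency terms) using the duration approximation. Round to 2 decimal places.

+R$6.98

Duration approximation: ΔP/P ≈ -D_mod · Δy = -12.842 × (-0.0045) = +0.057789.
ΔP ≈ 120.82 × (+0.057789) = +6.98206698.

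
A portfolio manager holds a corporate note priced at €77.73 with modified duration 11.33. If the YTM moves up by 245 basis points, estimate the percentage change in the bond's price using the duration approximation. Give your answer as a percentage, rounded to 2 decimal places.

Duration approximation: ΔP/P ≈ -D_mod · Δy = -11.33 × (+0.0245) = -0.277585.
As a percentage: -27.7585%.

-27.76%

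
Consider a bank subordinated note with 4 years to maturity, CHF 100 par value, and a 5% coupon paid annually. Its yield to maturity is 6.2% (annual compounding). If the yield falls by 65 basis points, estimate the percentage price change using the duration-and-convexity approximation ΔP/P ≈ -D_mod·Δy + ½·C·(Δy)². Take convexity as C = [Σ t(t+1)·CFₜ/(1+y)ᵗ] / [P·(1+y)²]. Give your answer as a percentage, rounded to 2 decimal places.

With y = 0.062:
  t   CF        PV=CF/(1+0.062)^t    t·PV        t(t+1)·PV
  1         5.00         4.7081         4.7081           9.4162
  2         5.00         4.4332         8.8665          26.5994
  3         5.00         4.1744        12.5233          50.0931
  4       105.00        82.5451       330.1803       1,650.9017
  Σ                     95.8608       356.2782       1,737.0104
P = 95.8608; D_Mac = 3.71662 yrs; D_mod = 3.49964 yrs; C = 16.06616.
Duration effect: -3.49964 × (-0.0065) = +0.022748
Convexity effect: 0.5 × 16.06616 × (-0.0065)² = +0.0003394
ΔP/P ≈ +0.022748 + 0.0003394 = +0.023087 = +2.3087%.

+2.31%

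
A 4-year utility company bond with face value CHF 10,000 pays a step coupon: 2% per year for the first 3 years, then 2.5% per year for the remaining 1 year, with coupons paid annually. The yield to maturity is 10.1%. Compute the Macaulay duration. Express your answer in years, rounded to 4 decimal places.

3.8628 years

Periodic yield y = 0.101. Discount each cash flow and weight by its year:
  t   CF        PV=CF/(1+0.101)^t    t·PV
  1       200.00       181.6530       181.6530
  2       200.00       164.9891       329.9783
  3       200.00       149.8539       449.5617
  4    10,250.00     6,975.4879    27,901.9516
  Σ                  7,471.9840    28,863.1446
Price P = Σ PV = 7,471.9840.
Macaulay duration = Σ(t·PV) / P = 28,863.1446 / 7,471.9840 = 3.86285 years.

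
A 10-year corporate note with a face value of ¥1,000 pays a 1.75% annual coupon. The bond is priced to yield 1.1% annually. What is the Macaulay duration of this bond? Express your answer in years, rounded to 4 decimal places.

9.2869 years

Periodic yield y = 0.011. Discount each cash flow and weight by its year:
  t   CF        PV=CF/(1+0.011)^t    t·PV
  1        17.50        17.3096        17.3096
  2        17.50        17.1213        34.2425
  3        17.50        16.9350        50.8049
  4        17.50        16.7507        67.0029
  5        17.50        16.5685        82.8423
  6        17.50        16.3882        98.3292
  7        17.50        16.2099       113.4692
  8        17.50        16.0335       128.2681
  9        17.50        15.8591       142.7316
  10    1,017.50       912.0589     9,120.5885
  Σ                  1,061.2345     9,855.5889
Price P = Σ PV = 1,061.2345.
Macaulay duration = Σ(t·PV) / P = 9,855.5889 / 1,061.2345 = 9.28691 years.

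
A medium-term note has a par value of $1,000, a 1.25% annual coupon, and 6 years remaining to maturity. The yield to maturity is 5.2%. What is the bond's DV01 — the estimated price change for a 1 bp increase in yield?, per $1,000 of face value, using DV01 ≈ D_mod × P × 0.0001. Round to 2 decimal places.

Periodic yield y = 0.052.
  t   CF        PV=CF/(1+0.052)^t    t·PV
  1        12.50        11.8821        11.8821
  2        12.50        11.2948        22.5896
  3        12.50        10.7365        32.2095
  4        12.50        10.2058        40.8232
  5        12.50         9.7013        48.5067
  6     1,012.50       746.9656     4,481.7935
  Σ                    800.7861     4,637.8046
P = 800.7861; D_Mac = 5.79156 yrs; D_mod = 5.50529 yrs.
DV01 ≈ 5.50529 × 800.7861 × 0.0001 = 0.440856.

$0.44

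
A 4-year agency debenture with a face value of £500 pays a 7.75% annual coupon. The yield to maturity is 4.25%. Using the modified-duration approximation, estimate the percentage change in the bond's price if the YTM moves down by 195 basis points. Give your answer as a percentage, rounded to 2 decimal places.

Periodic yield y = 0.0425. Modified duration first:
  t   CF        PV=CF/(1+0.0425)^t    t·PV
  1        38.75        37.1703        37.1703
  2        38.75        35.6549        71.3099
  3        38.75        34.2014       102.6041
  4       538.75       456.1241     1,824.4964
  Σ                    563.1507     2,035.5807
P = 563.1507; D_Mac = 3.61463 yrs; D_mod = 3.61463/(1+0.0425) = 3.46727 yrs.
ΔP/P ≈ -D_mod · Δy = -3.46727 × (-0.0195) = +0.067612 = +6.7612%.

+6.76%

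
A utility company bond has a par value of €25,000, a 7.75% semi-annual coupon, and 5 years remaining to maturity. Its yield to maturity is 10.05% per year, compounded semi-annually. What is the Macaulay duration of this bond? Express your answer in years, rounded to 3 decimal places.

4.196 years

Periodic yield y = 0.05025. Discount each cash flow and weight by its period:
  t   CF        PV=CF/(1+0.05025)^t    t·PV
  1       968.75       922.3994       922.3994
  2       968.75       878.2665     1,756.5331
  3       968.75       836.2452     2,508.7356
  4       968.75       796.2344     3,184.9377
  5       968.75       758.1380     3,790.6900
  6       968.75       721.8643     4,331.1859
  7       968.75       687.3262     4,811.2832
  8       968.75       654.4405     5,235.5243
  9       968.75       623.1283     5,608.1551
  10   25,968.75    15,904.6510   159,046.5099
  Σ                 22,782.6940   191,195.9542
Price P = Σ PV = 22,782.6940.
Macaulay duration = Σ(t·PV) / P = 191,195.9542 / 22,782.6940 = 8.39216 half-year periods.
In years: 8.39216 / 2 = 4.19608 years.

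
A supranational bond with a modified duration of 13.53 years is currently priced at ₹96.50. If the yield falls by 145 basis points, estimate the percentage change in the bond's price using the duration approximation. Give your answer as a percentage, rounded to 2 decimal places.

+19.62%

Duration approximation: ΔP/P ≈ -D_mod · Δy = -13.53 × (-0.0145) = +0.196185.
As a percentage: +19.6185%.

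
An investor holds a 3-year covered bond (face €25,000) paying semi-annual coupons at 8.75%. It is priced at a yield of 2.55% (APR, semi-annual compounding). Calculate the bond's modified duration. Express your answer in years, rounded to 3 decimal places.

2.695 years

Periodic yield y = 0.01275. First find Macaulay duration:
  t   CF        PV=CF/(1+0.01275)^t    t·PV
  1     1,093.75     1,079.9803     1,079.9803
  2     1,093.75     1,066.3839     2,132.7677
  3     1,093.75     1,052.9586     3,158.8759
  4     1,093.75     1,039.7024     4,158.8097
  5     1,093.75     1,026.6131     5,133.0656
  6    26,093.75    24,183.7133   145,102.2799
  Σ                 29,449.3516   160,765.7791
P = 29,449.3516; Macaulay duration = 160,765.7791 / 29,449.3516 = 5.45906 half-year periods = 2.72953 years.
Modified duration = D_Mac / (1 + y) = 2.72953 / 1.01275 = 2.69517 years.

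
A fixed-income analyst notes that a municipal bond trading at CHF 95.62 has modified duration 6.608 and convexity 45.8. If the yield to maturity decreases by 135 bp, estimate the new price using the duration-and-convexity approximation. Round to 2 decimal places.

CHF 104.55

Duration effect: -D_mod·Δy = -6.608 × (-0.0135) = +0.089208
Convexity effect: ½·C·(Δy)² = 0.5 × 45.8 × (-0.0135)² = +0.004173525
ΔP/P ≈ +0.089208 + 0.004173525 = +0.093381525
New price ≈ 95.62 × (1 + 0.093381525) = 104.5491414205.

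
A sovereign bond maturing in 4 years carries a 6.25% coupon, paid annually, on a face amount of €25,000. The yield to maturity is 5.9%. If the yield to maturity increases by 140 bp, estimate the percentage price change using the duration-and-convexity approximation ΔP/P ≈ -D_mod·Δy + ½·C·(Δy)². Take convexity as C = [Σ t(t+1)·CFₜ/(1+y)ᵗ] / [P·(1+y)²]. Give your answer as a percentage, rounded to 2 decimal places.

-4.69%

With y = 0.059:
  t   CF        PV=CF/(1+0.059)^t    t·PV        t(t+1)·PV
  1     1,562.50     1,475.4485     1,475.4485       2,950.8971
  2     1,562.50     1,393.2470     2,786.4939       8,359.4818
  3     1,562.50     1,315.6251     3,946.8753      15,787.5010
  4    26,562.50    21,119.5717    84,478.2869     422,391.4344
  Σ                 25,303.8923    92,687.1046     449,489.3143
P = 25,303.8923; D_Mac = 3.66296 yrs; D_mod = 3.45888 yrs; C = 15.83945.
Duration effect: -3.45888 × (+0.014) = -0.048424
Convexity effect: 0.5 × 15.83945 × (0.014)² = +0.0015523
ΔP/P ≈ -0.048424 + 0.0015523 = -0.046872 = -4.6872%.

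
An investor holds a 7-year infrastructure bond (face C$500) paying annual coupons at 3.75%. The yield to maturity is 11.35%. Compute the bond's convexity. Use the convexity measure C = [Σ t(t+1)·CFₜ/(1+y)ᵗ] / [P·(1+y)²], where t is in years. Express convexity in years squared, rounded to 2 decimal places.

37.36

With y = 0.1135:
  t   CF        PV=CF/(1+0.1135)^t    t·PV        t(t+1)·PV
  1        18.75        16.8388        16.8388          33.6776
  2        18.75        15.1224        30.2448          90.7344
  3        18.75        13.5810        40.7429         162.9716
  4        18.75        12.1966        48.7866         243.9329
  5        18.75        10.9534        54.7672         328.6029
  6        18.75         9.8369        59.0216         413.1514
  7       518.75       244.4143     1,710.8999      13,687.1992
  Σ                    322.9434     1,961.3018      14,960.2700
P = 322.9434.
Convexity = Σ t(t+1)·PV / [P·(1+y)²] = 14,960.2700 / (322.9434 × 1.239882) = 37.36221.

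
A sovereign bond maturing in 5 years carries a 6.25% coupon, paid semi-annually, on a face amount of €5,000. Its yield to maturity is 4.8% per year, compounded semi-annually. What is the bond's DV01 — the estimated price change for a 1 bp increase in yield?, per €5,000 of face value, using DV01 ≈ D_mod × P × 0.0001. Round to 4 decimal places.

€2.2820

Periodic yield y = 0.024.
  t   CF        PV=CF/(1+0.024)^t    t·PV
  1       156.25       152.5879       152.5879
  2       156.25       149.0116       298.0232
  3       156.25       145.5192       436.5575
  4       156.25       142.1085       568.4342
  5       156.25       138.7779       693.8894
  6       156.25       135.5253       813.1516
  7       156.25       132.3489       926.4423
  8       156.25       129.2470     1,033.9758
  9       156.25       126.2177     1,135.9597
  10    5,156.25     4,067.5640    40,675.6404
  Σ                  5,318.9080    46,734.6620
P = 5,318.9080; D_Mac = 8.78651 half-year periods = 4.39326 yrs; D_mod = 4.29029 yrs.
DV01 ≈ 4.29029 × 5,318.9080 × 0.0001 = 2.281966.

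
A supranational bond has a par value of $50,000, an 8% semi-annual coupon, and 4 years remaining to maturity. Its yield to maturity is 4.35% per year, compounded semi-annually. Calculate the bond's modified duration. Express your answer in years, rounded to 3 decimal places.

Periodic yield y = 0.02175. First find Macaulay duration:
  t   CF        PV=CF/(1+0.02175)^t    t·PV
  1     2,000.00     1,957.4260     1,957.4260
  2     2,000.00     1,915.7582     3,831.5165
  3     2,000.00     1,874.9775     5,624.9324
  4     2,000.00     1,835.0648     7,340.2593
  5     2,000.00     1,796.0018     8,980.0089
  6     2,000.00     1,757.7703    10,546.6217
  7     2,000.00     1,720.3526    12,042.4683
  8    52,000.00    43,777.0178   350,216.1420
  Σ                 56,634.3690   400,539.3751
P = 56,634.3690; Macaulay duration = 400,539.3751 / 56,634.3690 = 7.07237 half-year periods = 3.53619 years.
Modified duration = D_Mac / (1 + y) = 3.53619 / 1.02175 = 3.46091 years.

3.461 years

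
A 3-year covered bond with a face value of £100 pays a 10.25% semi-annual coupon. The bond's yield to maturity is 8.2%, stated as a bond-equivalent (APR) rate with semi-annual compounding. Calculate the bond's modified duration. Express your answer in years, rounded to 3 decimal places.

2.562 years

Periodic yield y = 0.041. First find Macaulay duration:
  t   CF        PV=CF/(1+0.041)^t    t·PV
  1        5.125         4.9232         4.9232
  2        5.125         4.7293         9.4585
  3        5.125         4.5430        13.6290
  4        5.125         4.3641        17.4562
  5        5.125         4.1922        20.9609
  6      105.125        82.6041       495.6246
  Σ                    105.3557       562.0524
P = 105.3557; Macaulay duration = 562.0524 / 105.3557 = 5.33481 half-year periods = 2.66740 years.
Modified duration = D_Mac / (1 + y) = 2.66740 / 1.041 = 2.56235 years.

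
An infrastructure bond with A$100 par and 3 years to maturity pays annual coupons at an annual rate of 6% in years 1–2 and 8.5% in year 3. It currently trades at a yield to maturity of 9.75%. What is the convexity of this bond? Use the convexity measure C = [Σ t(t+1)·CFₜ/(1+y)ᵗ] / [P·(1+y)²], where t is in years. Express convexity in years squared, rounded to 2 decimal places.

9.20

With y = 0.0975:
  t   CF        PV=CF/(1+0.0975)^t    t·PV        t(t+1)·PV
  1         6.00         5.4670         5.4670          10.9339
  2         6.00         4.9813         9.9626          29.8878
  3       108.50        82.0760       246.2280         984.9119
  Σ                     92.5243       261.6575       1,025.7336
P = 92.5243.
Convexity = Σ t(t+1)·PV / [P·(1+y)²] = 1,025.7336 / (92.5243 × 1.204506) = 9.20386.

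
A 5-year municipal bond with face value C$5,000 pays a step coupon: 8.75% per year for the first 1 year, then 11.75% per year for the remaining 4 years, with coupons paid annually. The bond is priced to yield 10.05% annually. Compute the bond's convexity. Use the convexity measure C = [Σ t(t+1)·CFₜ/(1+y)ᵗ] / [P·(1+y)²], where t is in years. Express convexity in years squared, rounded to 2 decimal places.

19.24

With y = 0.1005:
  t   CF        PV=CF/(1+0.1005)^t    t·PV        t(t+1)·PV
  1       437.50       397.5466       397.5466         795.0931
  2       587.50       485.0961       970.1922       2,910.5766
  3       587.50       440.7961     1,322.3883       5,289.5530
  4       587.50       400.5417     1,602.1666       8,010.8330
  5     5,587.50     3,461.5236    17,307.6182     103,845.7091
  Σ                  5,185.5040    21,599.9118     120,851.7649
P = 5,185.5040.
Convexity = Σ t(t+1)·PV / [P·(1+y)²] = 120,851.7649 / (5,185.5040 × 1.211100) = 19.24341.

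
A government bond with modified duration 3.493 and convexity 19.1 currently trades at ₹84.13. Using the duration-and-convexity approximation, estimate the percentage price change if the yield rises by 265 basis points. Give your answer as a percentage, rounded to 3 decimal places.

Duration effect: -D_mod·Δy = -3.493 × (+0.0265) = -0.0925645
Convexity effect: ½·C·(Δy)² = 0.5 × 19.1 × (0.0265)² = +0.0067064875
ΔP/P ≈ -0.0925645 + 0.0067064875 = -0.0858580125
= -8.58580125%.

-8.586%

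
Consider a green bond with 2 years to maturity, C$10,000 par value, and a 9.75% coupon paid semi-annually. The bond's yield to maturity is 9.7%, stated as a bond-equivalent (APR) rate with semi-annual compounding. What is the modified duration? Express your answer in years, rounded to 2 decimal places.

Periodic yield y = 0.0485. First find Macaulay duration:
  t   CF        PV=CF/(1+0.0485)^t    t·PV
  1       487.50       464.9499       464.9499
  2       487.50       443.4429       886.8859
  3       487.50       422.9308     1,268.7924
  4    10,487.50     8,677.5722    34,710.2887
  Σ                 10,008.8959    37,330.9169
P = 10,008.8959; Macaulay duration = 37,330.9169 / 10,008.8959 = 3.72977 half-year periods = 1.86489 years.
Modified duration = D_Mac / (1 + y) = 1.86489 / 1.0485 = 1.77862 years.

1.78 years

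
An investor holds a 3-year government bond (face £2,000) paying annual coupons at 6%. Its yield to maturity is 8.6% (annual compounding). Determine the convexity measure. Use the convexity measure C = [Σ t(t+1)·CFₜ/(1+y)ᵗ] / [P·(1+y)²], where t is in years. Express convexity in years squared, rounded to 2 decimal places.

9.40

With y = 0.086:
  t   CF        PV=CF/(1+0.086)^t    t·PV        t(t+1)·PV
  1       120.00       110.4972       110.4972         220.9945
  2       120.00       101.7470       203.4940         610.4820
  3     2,120.00     1,655.1844     4,965.5532      19,862.2128
  Σ                  1,867.4286     5,279.5444      20,693.6893
P = 1,867.4286.
Convexity = Σ t(t+1)·PV / [P·(1+y)²] = 20,693.6893 / (1,867.4286 × 1.179396) = 9.39581.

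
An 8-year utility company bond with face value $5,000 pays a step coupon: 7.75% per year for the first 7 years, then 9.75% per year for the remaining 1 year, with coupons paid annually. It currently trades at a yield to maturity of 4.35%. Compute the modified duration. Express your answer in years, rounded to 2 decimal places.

6.19 years

Periodic yield y = 0.0435. First find Macaulay duration:
  t   CF        PV=CF/(1+0.0435)^t    t·PV
  1       387.50       371.3464       371.3464
  2       387.50       355.8662       711.7325
  3       387.50       341.0314     1,023.0941
  4       387.50       326.8149     1,307.2597
  5       387.50       313.1911     1,565.9556
  6       387.50       300.1352     1,800.8114
  7       387.50       287.6236     2,013.3653
  8     5,487.50     3,903.3267    31,226.6139
  Σ                  6,199.3357    40,020.1790
P = 6,199.3357; Macaulay duration = 40,020.1790 / 6,199.3357 = 6.45556 years.
Modified duration = D_Mac / (1 + y) = 6.45556 / 1.0435 = 6.18645 years.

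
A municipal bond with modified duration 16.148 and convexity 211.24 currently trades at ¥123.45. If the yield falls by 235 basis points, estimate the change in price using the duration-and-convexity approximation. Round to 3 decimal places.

+¥54.047

Duration effect: -D_mod·Δy = -16.148 × (-0.0235) = +0.379478
Convexity effect: ½·C·(Δy)² = 0.5 × 211.24 × (-0.0235)² = +0.058328645
ΔP/P ≈ +0.379478 + 0.058328645 = +0.437806645
ΔP ≈ 123.45 × (+0.437806645) = +54.04723032525.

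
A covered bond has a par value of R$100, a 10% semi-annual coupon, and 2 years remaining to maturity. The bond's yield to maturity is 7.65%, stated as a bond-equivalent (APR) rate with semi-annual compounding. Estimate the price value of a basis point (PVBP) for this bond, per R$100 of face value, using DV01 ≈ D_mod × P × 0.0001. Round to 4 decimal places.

R$0.0187

Periodic yield y = 0.03825.
  t   CF        PV=CF/(1+0.03825)^t    t·PV
  1         5.00         4.8158         4.8158
  2         5.00         4.6384         9.2768
  3         5.00         4.4675        13.4025
  4       105.00        90.3611       361.4444
  Σ                    104.2828       388.9395
P = 104.2828; D_Mac = 3.72966 half-year periods = 1.86483 yrs; D_mod = 1.79613 yrs.
DV01 ≈ 1.79613 × 104.2828 × 0.0001 = 0.018731.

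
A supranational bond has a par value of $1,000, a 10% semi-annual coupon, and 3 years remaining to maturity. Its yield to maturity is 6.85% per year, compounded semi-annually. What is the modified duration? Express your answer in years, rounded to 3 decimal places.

Periodic yield y = 0.03425. First find Macaulay duration:
  t   CF        PV=CF/(1+0.03425)^t    t·PV
  1        50.00        48.3442        48.3442
  2        50.00        46.7433        93.4865
  3        50.00        45.1953       135.5859
  4        50.00        43.6986       174.7945
  5        50.00        42.2515       211.2576
  6     1,050.00       857.8989     5,147.3935
  Σ                  1,084.1319     5,810.8623
P = 1,084.1319; Macaulay duration = 5,810.8623 / 1,084.1319 = 5.35992 half-year periods = 2.67996 years.
Modified duration = D_Mac / (1 + y) = 2.67996 / 1.03425 = 2.59121 years.

2.591 years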